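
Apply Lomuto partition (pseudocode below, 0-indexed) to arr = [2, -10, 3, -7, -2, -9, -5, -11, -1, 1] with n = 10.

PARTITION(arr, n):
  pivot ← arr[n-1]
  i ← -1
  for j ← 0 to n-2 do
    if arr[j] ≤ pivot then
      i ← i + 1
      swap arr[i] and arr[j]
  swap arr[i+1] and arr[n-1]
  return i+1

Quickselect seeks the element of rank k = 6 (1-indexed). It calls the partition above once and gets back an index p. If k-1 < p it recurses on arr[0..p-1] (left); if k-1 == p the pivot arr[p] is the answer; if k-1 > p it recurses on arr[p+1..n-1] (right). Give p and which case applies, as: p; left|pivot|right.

pivot = arr[9] = 1; i = -1
j=0: arr[0]=2 > 1 → no swap
j=1: arr[1]=-10 ≤ 1 → i=0, swap arr[0],arr[1] → [-10, 2, 3, -7, -2, -9, -5, -11, -1, 1]
j=2: arr[2]=3 > 1 → no swap
j=3: arr[3]=-7 ≤ 1 → i=1, swap arr[1],arr[3] → [-10, -7, 3, 2, -2, -9, -5, -11, -1, 1]
j=4: arr[4]=-2 ≤ 1 → i=2, swap arr[2],arr[4] → [-10, -7, -2, 2, 3, -9, -5, -11, -1, 1]
j=5: arr[5]=-9 ≤ 1 → i=3, swap arr[3],arr[5] → [-10, -7, -2, -9, 3, 2, -5, -11, -1, 1]
j=6: arr[6]=-5 ≤ 1 → i=4, swap arr[4],arr[6] → [-10, -7, -2, -9, -5, 2, 3, -11, -1, 1]
j=7: arr[7]=-11 ≤ 1 → i=5, swap arr[5],arr[7] → [-10, -7, -2, -9, -5, -11, 3, 2, -1, 1]
j=8: arr[8]=-1 ≤ 1 → i=6, swap arr[6],arr[8] → [-10, -7, -2, -9, -5, -11, -1, 2, 3, 1]
final swap arr[7],arr[9] → [-10, -7, -2, -9, -5, -11, -1, 1, 3, 2]; return 7
p = 7; k-1 = 5 < 7 ⇒ left

7; left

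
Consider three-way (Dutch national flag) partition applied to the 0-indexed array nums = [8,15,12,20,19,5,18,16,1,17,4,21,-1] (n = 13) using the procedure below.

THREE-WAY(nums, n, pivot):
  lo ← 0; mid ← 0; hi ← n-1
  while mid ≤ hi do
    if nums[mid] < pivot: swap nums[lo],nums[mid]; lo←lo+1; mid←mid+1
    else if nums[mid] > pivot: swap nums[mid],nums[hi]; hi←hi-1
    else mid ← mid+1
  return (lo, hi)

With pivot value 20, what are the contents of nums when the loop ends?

lo=0 mid=0 hi=12
8<20: swap(0,0), lo=1 mid=1 ⇒ [8,15,12,20,19,5,18,16,1,17,4,21,-1]
15<20: swap(1,1), lo=2 mid=2 ⇒ [8,15,12,20,19,5,18,16,1,17,4,21,-1]
12<20: swap(2,2), lo=3 mid=3 ⇒ [8,15,12,20,19,5,18,16,1,17,4,21,-1]
20=20: mid=4
19<20: swap(3,4), lo=4 mid=5 ⇒ [8,15,12,19,20,5,18,16,1,17,4,21,-1]
5<20: swap(4,5), lo=5 mid=6 ⇒ [8,15,12,19,5,20,18,16,1,17,4,21,-1]
18<20: swap(5,6), lo=6 mid=7 ⇒ [8,15,12,19,5,18,20,16,1,17,4,21,-1]
16<20: swap(6,7), lo=7 mid=8 ⇒ [8,15,12,19,5,18,16,20,1,17,4,21,-1]
1<20: swap(7,8), lo=8 mid=9 ⇒ [8,15,12,19,5,18,16,1,20,17,4,21,-1]
17<20: swap(8,9), lo=9 mid=10 ⇒ [8,15,12,19,5,18,16,1,17,20,4,21,-1]
4<20: swap(9,10), lo=10 mid=11 ⇒ [8,15,12,19,5,18,16,1,17,4,20,21,-1]
21>20: swap(11,12), hi=11 ⇒ [8,15,12,19,5,18,16,1,17,4,20,-1,21]
-1<20: swap(10,11), lo=11 mid=12 ⇒ [8,15,12,19,5,18,16,1,17,4,-1,20,21]
done. lo=11 hi=11; nums=[8,15,12,19,5,18,16,1,17,4,-1,20,21]

[8,15,12,19,5,18,16,1,17,4,-1,20,21]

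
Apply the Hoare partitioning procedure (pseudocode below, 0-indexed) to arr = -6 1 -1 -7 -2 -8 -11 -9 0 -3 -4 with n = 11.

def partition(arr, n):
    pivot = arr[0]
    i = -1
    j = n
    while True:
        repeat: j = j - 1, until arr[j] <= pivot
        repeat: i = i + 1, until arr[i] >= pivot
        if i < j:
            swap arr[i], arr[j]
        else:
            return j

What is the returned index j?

3

pivot=-6
j stops at 7 (-9), i stops at 0 (-6); swap ⇒ -9 1 -1 -7 -2 -8 -11 -6 0 -3 -4
j stops at 6 (-11), i stops at 1 (1); swap ⇒ -9 -11 -1 -7 -2 -8 1 -6 0 -3 -4
j stops at 5 (-8), i stops at 2 (-1); swap ⇒ -9 -11 -8 -7 -2 -1 1 -6 0 -3 -4
j stops at 3, i stops at 4; i≥j ⇒ return 3. arr=-9 -11 -8 -7 -2 -1 1 -6 0 -3 -4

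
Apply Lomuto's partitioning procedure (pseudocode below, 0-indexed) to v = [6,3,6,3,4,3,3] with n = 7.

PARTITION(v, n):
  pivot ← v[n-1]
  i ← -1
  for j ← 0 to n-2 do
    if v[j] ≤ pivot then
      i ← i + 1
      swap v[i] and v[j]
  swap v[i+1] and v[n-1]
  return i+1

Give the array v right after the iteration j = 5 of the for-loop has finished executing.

pivot = v[6] = 3; i = -1
j=0: v[0]=6 > 3 → no swap
j=1: v[1]=3 ≤ 3 → i=0, swap v[0],v[1] → [3,6,6,3,4,3,3]
j=2: v[2]=6 > 3 → no swap
j=3: v[3]=3 ≤ 3 → i=1, swap v[1],v[3] → [3,3,6,6,4,3,3]
j=4: v[4]=4 > 3 → no swap
j=5: v[5]=3 ≤ 3 → i=2, swap v[2],v[5] → [3,3,3,6,4,6,3]
(after j=5) v = [3,3,3,6,4,6,3]

[3,3,3,6,4,6,3]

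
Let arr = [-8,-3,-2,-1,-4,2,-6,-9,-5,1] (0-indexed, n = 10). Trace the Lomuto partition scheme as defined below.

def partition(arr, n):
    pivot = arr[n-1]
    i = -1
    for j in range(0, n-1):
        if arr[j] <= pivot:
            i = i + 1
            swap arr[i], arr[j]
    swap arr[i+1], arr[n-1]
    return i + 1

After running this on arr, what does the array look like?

pivot=1, i=-1
j=0: -8≤1, i=0, swap(0,0) ⇒ [-8,-3,-2,-1,-4,2,-6,-9,-5,1]
j=1: -3≤1, i=1, swap(1,1) ⇒ [-8,-3,-2,-1,-4,2,-6,-9,-5,1]
j=2: -2≤1, i=2, swap(2,2) ⇒ [-8,-3,-2,-1,-4,2,-6,-9,-5,1]
j=3: -1≤1, i=3, swap(3,3) ⇒ [-8,-3,-2,-1,-4,2,-6,-9,-5,1]
j=4: -4≤1, i=4, swap(4,4) ⇒ [-8,-3,-2,-1,-4,2,-6,-9,-5,1]
j=5: 2>1, skip
j=6: -6≤1, i=5, swap(5,6) ⇒ [-8,-3,-2,-1,-4,-6,2,-9,-5,1]
j=7: -9≤1, i=6, swap(6,7) ⇒ [-8,-3,-2,-1,-4,-6,-9,2,-5,1]
j=8: -5≤1, i=7, swap(7,8) ⇒ [-8,-3,-2,-1,-4,-6,-9,-5,2,1]
swap(8,9) ⇒ [-8,-3,-2,-1,-4,-6,-9,-5,1,2]; return 8

[-8,-3,-2,-1,-4,-6,-9,-5,1,2]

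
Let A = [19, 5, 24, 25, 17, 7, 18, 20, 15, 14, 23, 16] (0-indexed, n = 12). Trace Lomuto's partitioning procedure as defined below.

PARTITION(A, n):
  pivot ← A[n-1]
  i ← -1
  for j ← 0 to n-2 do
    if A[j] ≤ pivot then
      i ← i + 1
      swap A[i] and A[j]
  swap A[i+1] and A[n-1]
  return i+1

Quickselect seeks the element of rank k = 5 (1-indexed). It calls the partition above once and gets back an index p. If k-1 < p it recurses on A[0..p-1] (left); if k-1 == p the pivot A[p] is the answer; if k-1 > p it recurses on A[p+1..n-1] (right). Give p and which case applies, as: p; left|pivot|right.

pivot = A[11] = 16; i = -1
j=0: A[0]=19 > 16 → no swap
j=1: A[1]=5 ≤ 16 → i=0, swap A[0],A[1] → [5, 19, 24, 25, 17, 7, 18, 20, 15, 14, 23, 16]
j=2: A[2]=24 > 16 → no swap
j=3: A[3]=25 > 16 → no swap
j=4: A[4]=17 > 16 → no swap
j=5: A[5]=7 ≤ 16 → i=1, swap A[1],A[5] → [5, 7, 24, 25, 17, 19, 18, 20, 15, 14, 23, 16]
j=6: A[6]=18 > 16 → no swap
j=7: A[7]=20 > 16 → no swap
j=8: A[8]=15 ≤ 16 → i=2, swap A[2],A[8] → [5, 7, 15, 25, 17, 19, 18, 20, 24, 14, 23, 16]
j=9: A[9]=14 ≤ 16 → i=3, swap A[3],A[9] → [5, 7, 15, 14, 17, 19, 18, 20, 24, 25, 23, 16]
j=10: A[10]=23 > 16 → no swap
final swap A[4],A[11] → [5, 7, 15, 14, 16, 19, 18, 20, 24, 25, 23, 17]; return 4
p = 4; k-1 = 4 == 4 ⇒ pivot

4; pivot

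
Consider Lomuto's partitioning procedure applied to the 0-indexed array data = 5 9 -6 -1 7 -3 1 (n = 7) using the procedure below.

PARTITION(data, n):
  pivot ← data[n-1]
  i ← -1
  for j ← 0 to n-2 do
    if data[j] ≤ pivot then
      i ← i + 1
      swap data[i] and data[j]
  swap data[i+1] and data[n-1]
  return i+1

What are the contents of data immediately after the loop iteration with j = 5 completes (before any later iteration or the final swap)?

-6 -1 -3 9 7 5 1

pivot = data[6] = 1; i = -1
j=0: data[0]=5 > 1 → no swap
j=1: data[1]=9 > 1 → no swap
j=2: data[2]=-6 ≤ 1 → i=0, swap data[0],data[2] → -6 9 5 -1 7 -3 1
j=3: data[3]=-1 ≤ 1 → i=1, swap data[1],data[3] → -6 -1 5 9 7 -3 1
j=4: data[4]=7 > 1 → no swap
j=5: data[5]=-3 ≤ 1 → i=2, swap data[2],data[5] → -6 -1 -3 9 7 5 1
(after j=5) data = -6 -1 -3 9 7 5 1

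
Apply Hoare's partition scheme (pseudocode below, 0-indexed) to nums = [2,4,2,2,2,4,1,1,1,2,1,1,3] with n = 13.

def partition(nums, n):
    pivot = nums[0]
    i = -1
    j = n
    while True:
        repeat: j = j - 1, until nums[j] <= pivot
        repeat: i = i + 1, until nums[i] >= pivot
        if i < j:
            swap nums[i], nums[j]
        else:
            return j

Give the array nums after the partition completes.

pivot=2
j stops at 11 (1), i stops at 0 (2); swap ⇒ [1,4,2,2,2,4,1,1,1,2,1,2,3]
j stops at 10 (1), i stops at 1 (4); swap ⇒ [1,1,2,2,2,4,1,1,1,2,4,2,3]
j stops at 9 (2), i stops at 2 (2); swap ⇒ [1,1,2,2,2,4,1,1,1,2,4,2,3]
j stops at 8 (1), i stops at 3 (2); swap ⇒ [1,1,2,1,2,4,1,1,2,2,4,2,3]
j stops at 7 (1), i stops at 4 (2); swap ⇒ [1,1,2,1,1,4,1,2,2,2,4,2,3]
j stops at 6 (1), i stops at 5 (4); swap ⇒ [1,1,2,1,1,1,4,2,2,2,4,2,3]
j stops at 5, i stops at 6; i≥j ⇒ return 5. nums=[1,1,2,1,1,1,4,2,2,2,4,2,3]

[1,1,2,1,1,1,4,2,2,2,4,2,3]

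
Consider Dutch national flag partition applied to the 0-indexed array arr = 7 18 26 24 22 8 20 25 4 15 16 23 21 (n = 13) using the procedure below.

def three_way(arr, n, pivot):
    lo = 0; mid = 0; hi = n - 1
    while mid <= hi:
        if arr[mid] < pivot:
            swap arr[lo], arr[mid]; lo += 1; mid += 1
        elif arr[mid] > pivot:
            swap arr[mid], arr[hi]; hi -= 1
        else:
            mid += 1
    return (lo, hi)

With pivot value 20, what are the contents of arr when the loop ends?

pivot = 20; lo=0, mid=0, hi=12
arr[mid]=7<20: swap arr[0],arr[0]; lo=1,mid=1 → 7 18 26 24 22 8 20 25 4 15 16 23 21
arr[mid]=18<20: swap arr[1],arr[1]; lo=2,mid=2 → 7 18 26 24 22 8 20 25 4 15 16 23 21
arr[mid]=26>20: swap arr[2],arr[12]; hi=11 → 7 18 21 24 22 8 20 25 4 15 16 23 26
arr[mid]=21>20: swap arr[2],arr[11]; hi=10 → 7 18 23 24 22 8 20 25 4 15 16 21 26
arr[mid]=23>20: swap arr[2],arr[10]; hi=9 → 7 18 16 24 22 8 20 25 4 15 23 21 26
arr[mid]=16<20: swap arr[2],arr[2]; lo=3,mid=3 → 7 18 16 24 22 8 20 25 4 15 23 21 26
arr[mid]=24>20: swap arr[3],arr[9]; hi=8 → 7 18 16 15 22 8 20 25 4 24 23 21 26
arr[mid]=15<20: swap arr[3],arr[3]; lo=4,mid=4 → 7 18 16 15 22 8 20 25 4 24 23 21 26
arr[mid]=22>20: swap arr[4],arr[8]; hi=7 → 7 18 16 15 4 8 20 25 22 24 23 21 26
arr[mid]=4<20: swap arr[4],arr[4]; lo=5,mid=5 → 7 18 16 15 4 8 20 25 22 24 23 21 26
arr[mid]=8<20: swap arr[5],arr[5]; lo=6,mid=6 → 7 18 16 15 4 8 20 25 22 24 23 21 26
arr[mid]=20=20: mid=7
arr[mid]=25>20: swap arr[7],arr[7]; hi=6 → 7 18 16 15 4 8 20 25 22 24 23 21 26
end: lo=6, hi=6; arr = 7 18 16 15 4 8 20 25 22 24 23 21 26

7 18 16 15 4 8 20 25 22 24 23 21 26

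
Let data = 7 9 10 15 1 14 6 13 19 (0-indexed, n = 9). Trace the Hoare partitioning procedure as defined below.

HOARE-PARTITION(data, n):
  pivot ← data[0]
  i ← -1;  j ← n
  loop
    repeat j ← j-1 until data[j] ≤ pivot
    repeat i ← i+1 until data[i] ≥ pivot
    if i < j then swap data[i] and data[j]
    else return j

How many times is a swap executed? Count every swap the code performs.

pivot = data[0] = 7; i = -1, j = 9
j→6 (data[6]=6≤7), i→0 (data[0]=7≥7); i<j, swap → 6 9 10 15 1 14 7 13 19
j→4 (data[4]=1≤7), i→1 (data[1]=9≥7); i<j, swap → 6 1 10 15 9 14 7 13 19
j→1, i→2; i≥j, return j=1. data = 6 1 10 15 9 14 7 13 19

2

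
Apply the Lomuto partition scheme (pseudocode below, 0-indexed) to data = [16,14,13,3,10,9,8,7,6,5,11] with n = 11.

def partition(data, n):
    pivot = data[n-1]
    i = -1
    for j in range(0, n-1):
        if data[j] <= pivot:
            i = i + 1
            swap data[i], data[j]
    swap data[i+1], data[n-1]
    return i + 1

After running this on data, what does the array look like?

[3,10,9,8,7,6,5,11,13,16,14]

pivot=11, i=-1
j=0: 16>11, skip
j=1: 14>11, skip
j=2: 13>11, skip
j=3: 3≤11, i=0, swap(0,3) ⇒ [3,14,13,16,10,9,8,7,6,5,11]
j=4: 10≤11, i=1, swap(1,4) ⇒ [3,10,13,16,14,9,8,7,6,5,11]
j=5: 9≤11, i=2, swap(2,5) ⇒ [3,10,9,16,14,13,8,7,6,5,11]
j=6: 8≤11, i=3, swap(3,6) ⇒ [3,10,9,8,14,13,16,7,6,5,11]
j=7: 7≤11, i=4, swap(4,7) ⇒ [3,10,9,8,7,13,16,14,6,5,11]
j=8: 6≤11, i=5, swap(5,8) ⇒ [3,10,9,8,7,6,16,14,13,5,11]
j=9: 5≤11, i=6, swap(6,9) ⇒ [3,10,9,8,7,6,5,14,13,16,11]
swap(7,10) ⇒ [3,10,9,8,7,6,5,11,13,16,14]; return 7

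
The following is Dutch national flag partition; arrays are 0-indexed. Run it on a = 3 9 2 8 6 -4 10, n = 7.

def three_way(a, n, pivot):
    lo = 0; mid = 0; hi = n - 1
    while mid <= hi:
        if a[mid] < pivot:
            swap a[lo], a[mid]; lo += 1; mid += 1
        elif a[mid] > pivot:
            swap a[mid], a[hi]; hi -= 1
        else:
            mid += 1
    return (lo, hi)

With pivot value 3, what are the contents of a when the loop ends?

-4 2 3 6 8 10 9

lo=0 mid=0 hi=6
3=3: mid=1
9>3: swap(1,6), hi=5 ⇒ 3 10 2 8 6 -4 9
10>3: swap(1,5), hi=4 ⇒ 3 -4 2 8 6 10 9
-4<3: swap(0,1), lo=1 mid=2 ⇒ -4 3 2 8 6 10 9
2<3: swap(1,2), lo=2 mid=3 ⇒ -4 2 3 8 6 10 9
8>3: swap(3,4), hi=3 ⇒ -4 2 3 6 8 10 9
6>3: swap(3,3), hi=2 ⇒ -4 2 3 6 8 10 9
done. lo=2 hi=2; a=-4 2 3 6 8 10 9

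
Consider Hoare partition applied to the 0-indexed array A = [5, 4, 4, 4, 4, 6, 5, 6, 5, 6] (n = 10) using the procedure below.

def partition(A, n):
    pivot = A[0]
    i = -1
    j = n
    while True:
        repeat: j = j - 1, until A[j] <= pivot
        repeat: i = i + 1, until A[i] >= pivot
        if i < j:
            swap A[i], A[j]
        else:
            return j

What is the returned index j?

5

pivot = A[0] = 5; i = -1, j = 10
j→8 (A[8]=5≤5), i→0 (A[0]=5≥5); i<j, swap → [5, 4, 4, 4, 4, 6, 5, 6, 5, 6]
j→6 (A[6]=5≤5), i→5 (A[5]=6≥5); i<j, swap → [5, 4, 4, 4, 4, 5, 6, 6, 5, 6]
j→5, i→6; i≥j, return j=5. A = [5, 4, 4, 4, 4, 5, 6, 6, 5, 6]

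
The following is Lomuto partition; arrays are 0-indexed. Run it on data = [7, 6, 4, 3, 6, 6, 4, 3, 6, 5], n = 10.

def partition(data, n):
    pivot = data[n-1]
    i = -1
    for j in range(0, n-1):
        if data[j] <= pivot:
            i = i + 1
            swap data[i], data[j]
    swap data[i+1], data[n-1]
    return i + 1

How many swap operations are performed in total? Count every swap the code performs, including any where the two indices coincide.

5

pivot=5, i=-1
j=0: 7>5, skip
j=1: 6>5, skip
j=2: 4≤5, i=0, swap(0,2) ⇒ [4, 6, 7, 3, 6, 6, 4, 3, 6, 5]
j=3: 3≤5, i=1, swap(1,3) ⇒ [4, 3, 7, 6, 6, 6, 4, 3, 6, 5]
j=4: 6>5, skip
j=5: 6>5, skip
j=6: 4≤5, i=2, swap(2,6) ⇒ [4, 3, 4, 6, 6, 6, 7, 3, 6, 5]
j=7: 3≤5, i=3, swap(3,7) ⇒ [4, 3, 4, 3, 6, 6, 7, 6, 6, 5]
j=8: 6>5, skip
swap(4,9) ⇒ [4, 3, 4, 3, 5, 6, 7, 6, 6, 6]; return 4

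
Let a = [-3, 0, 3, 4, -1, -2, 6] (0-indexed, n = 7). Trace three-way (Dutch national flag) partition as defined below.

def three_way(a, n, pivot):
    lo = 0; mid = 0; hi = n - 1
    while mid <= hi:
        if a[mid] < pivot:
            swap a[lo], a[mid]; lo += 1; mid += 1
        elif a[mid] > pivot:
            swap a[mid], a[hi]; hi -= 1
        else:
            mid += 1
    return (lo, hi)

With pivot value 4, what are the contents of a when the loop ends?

lo=0 mid=0 hi=6
-3<4: swap(0,0), lo=1 mid=1 ⇒ [-3, 0, 3, 4, -1, -2, 6]
0<4: swap(1,1), lo=2 mid=2 ⇒ [-3, 0, 3, 4, -1, -2, 6]
3<4: swap(2,2), lo=3 mid=3 ⇒ [-3, 0, 3, 4, -1, -2, 6]
4=4: mid=4
-1<4: swap(3,4), lo=4 mid=5 ⇒ [-3, 0, 3, -1, 4, -2, 6]
-2<4: swap(4,5), lo=5 mid=6 ⇒ [-3, 0, 3, -1, -2, 4, 6]
6>4: swap(6,6), hi=5 ⇒ [-3, 0, 3, -1, -2, 4, 6]
done. lo=5 hi=5; a=[-3, 0, 3, -1, -2, 4, 6]

[-3, 0, 3, -1, -2, 4, 6]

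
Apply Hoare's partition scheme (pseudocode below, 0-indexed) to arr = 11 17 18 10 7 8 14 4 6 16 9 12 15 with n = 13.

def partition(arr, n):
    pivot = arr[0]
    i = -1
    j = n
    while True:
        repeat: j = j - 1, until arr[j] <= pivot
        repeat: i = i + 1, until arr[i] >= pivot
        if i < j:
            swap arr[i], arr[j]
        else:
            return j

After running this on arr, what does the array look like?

pivot = arr[0] = 11; i = -1, j = 13
j→10 (arr[10]=9≤11), i→0 (arr[0]=11≥11); i<j, swap → 9 17 18 10 7 8 14 4 6 16 11 12 15
j→8 (arr[8]=6≤11), i→1 (arr[1]=17≥11); i<j, swap → 9 6 18 10 7 8 14 4 17 16 11 12 15
j→7 (arr[7]=4≤11), i→2 (arr[2]=18≥11); i<j, swap → 9 6 4 10 7 8 14 18 17 16 11 12 15
j→5, i→6; i≥j, return j=5. arr = 9 6 4 10 7 8 14 18 17 16 11 12 15

9 6 4 10 7 8 14 18 17 16 11 12 15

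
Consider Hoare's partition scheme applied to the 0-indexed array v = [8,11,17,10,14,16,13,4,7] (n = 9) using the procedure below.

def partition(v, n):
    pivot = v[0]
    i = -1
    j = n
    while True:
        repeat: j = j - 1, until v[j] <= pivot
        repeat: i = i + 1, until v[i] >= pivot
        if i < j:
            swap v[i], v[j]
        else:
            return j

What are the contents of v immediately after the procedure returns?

pivot = v[0] = 8; i = -1, j = 9
j→8 (v[8]=7≤8), i→0 (v[0]=8≥8); i<j, swap → [7,11,17,10,14,16,13,4,8]
j→7 (v[7]=4≤8), i→1 (v[1]=11≥8); i<j, swap → [7,4,17,10,14,16,13,11,8]
j→1, i→2; i≥j, return j=1. v = [7,4,17,10,14,16,13,11,8]

[7,4,17,10,14,16,13,11,8]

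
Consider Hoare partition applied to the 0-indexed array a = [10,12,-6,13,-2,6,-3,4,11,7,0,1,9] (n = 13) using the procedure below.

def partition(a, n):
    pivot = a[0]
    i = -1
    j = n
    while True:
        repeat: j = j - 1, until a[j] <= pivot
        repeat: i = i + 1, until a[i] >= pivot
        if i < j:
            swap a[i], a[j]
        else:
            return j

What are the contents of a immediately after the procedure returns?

pivot = a[0] = 10; i = -1, j = 13
j→12 (a[12]=9≤10), i→0 (a[0]=10≥10); i<j, swap → [9,12,-6,13,-2,6,-3,4,11,7,0,1,10]
j→11 (a[11]=1≤10), i→1 (a[1]=12≥10); i<j, swap → [9,1,-6,13,-2,6,-3,4,11,7,0,12,10]
j→10 (a[10]=0≤10), i→3 (a[3]=13≥10); i<j, swap → [9,1,-6,0,-2,6,-3,4,11,7,13,12,10]
j→9 (a[9]=7≤10), i→8 (a[8]=11≥10); i<j, swap → [9,1,-6,0,-2,6,-3,4,7,11,13,12,10]
j→8, i→9; i≥j, return j=8. a = [9,1,-6,0,-2,6,-3,4,7,11,13,12,10]

[9,1,-6,0,-2,6,-3,4,7,11,13,12,10]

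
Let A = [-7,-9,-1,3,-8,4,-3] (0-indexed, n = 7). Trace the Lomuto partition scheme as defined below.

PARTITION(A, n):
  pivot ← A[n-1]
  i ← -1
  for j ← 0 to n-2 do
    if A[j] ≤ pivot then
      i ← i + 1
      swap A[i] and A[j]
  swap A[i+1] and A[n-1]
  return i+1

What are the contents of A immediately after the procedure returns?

pivot = A[6] = -3; i = -1
j=0: A[0]=-7 ≤ -3 → i=0, swap A[0],A[0] (no change) → [-7,-9,-1,3,-8,4,-3]
j=1: A[1]=-9 ≤ -3 → i=1, swap A[1],A[1] (no change) → [-7,-9,-1,3,-8,4,-3]
j=2: A[2]=-1 > -3 → no swap
j=3: A[3]=3 > -3 → no swap
j=4: A[4]=-8 ≤ -3 → i=2, swap A[2],A[4] → [-7,-9,-8,3,-1,4,-3]
j=5: A[5]=4 > -3 → no swap
final swap A[3],A[6] → [-7,-9,-8,-3,-1,4,3]; return 3

[-7,-9,-8,-3,-1,4,3]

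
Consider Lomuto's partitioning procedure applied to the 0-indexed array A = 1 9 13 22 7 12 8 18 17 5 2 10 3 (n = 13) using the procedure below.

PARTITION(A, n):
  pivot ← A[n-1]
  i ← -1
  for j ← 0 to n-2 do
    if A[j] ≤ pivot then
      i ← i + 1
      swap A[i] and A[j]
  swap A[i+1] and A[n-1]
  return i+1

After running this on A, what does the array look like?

pivot = A[12] = 3; i = -1
j=0: A[0]=1 ≤ 3 → i=0, swap A[0],A[0] (no change) → 1 9 13 22 7 12 8 18 17 5 2 10 3
j=1: A[1]=9 > 3 → no swap
j=2: A[2]=13 > 3 → no swap
j=3: A[3]=22 > 3 → no swap
j=4: A[4]=7 > 3 → no swap
j=5: A[5]=12 > 3 → no swap
j=6: A[6]=8 > 3 → no swap
j=7: A[7]=18 > 3 → no swap
j=8: A[8]=17 > 3 → no swap
j=9: A[9]=5 > 3 → no swap
j=10: A[10]=2 ≤ 3 → i=1, swap A[1],A[10] → 1 2 13 22 7 12 8 18 17 5 9 10 3
j=11: A[11]=10 > 3 → no swap
final swap A[2],A[12] → 1 2 3 22 7 12 8 18 17 5 9 10 13; return 2

1 2 3 22 7 12 8 18 17 5 9 10 13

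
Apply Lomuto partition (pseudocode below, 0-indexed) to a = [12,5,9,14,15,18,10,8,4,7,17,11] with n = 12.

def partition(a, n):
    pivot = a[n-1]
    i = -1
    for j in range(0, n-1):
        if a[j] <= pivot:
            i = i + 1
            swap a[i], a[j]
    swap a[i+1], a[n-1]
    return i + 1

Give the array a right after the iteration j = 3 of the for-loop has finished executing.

pivot = a[11] = 11; i = -1
j=0: a[0]=12 > 11 → no swap
j=1: a[1]=5 ≤ 11 → i=0, swap a[0],a[1] → [5,12,9,14,15,18,10,8,4,7,17,11]
j=2: a[2]=9 ≤ 11 → i=1, swap a[1],a[2] → [5,9,12,14,15,18,10,8,4,7,17,11]
j=3: a[3]=14 > 11 → no swap
(after j=3) a = [5,9,12,14,15,18,10,8,4,7,17,11]

[5,9,12,14,15,18,10,8,4,7,17,11]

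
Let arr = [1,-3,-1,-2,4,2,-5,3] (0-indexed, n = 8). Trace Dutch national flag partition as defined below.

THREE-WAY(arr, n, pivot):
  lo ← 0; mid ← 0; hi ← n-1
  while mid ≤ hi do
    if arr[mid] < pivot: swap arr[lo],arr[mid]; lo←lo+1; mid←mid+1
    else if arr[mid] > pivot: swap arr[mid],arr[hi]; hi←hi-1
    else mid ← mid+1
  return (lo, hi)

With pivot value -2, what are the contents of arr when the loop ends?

pivot = -2; lo=0, mid=0, hi=7
arr[mid]=1>-2: swap arr[0],arr[7]; hi=6 → [3,-3,-1,-2,4,2,-5,1]
arr[mid]=3>-2: swap arr[0],arr[6]; hi=5 → [-5,-3,-1,-2,4,2,3,1]
arr[mid]=-5<-2: swap arr[0],arr[0]; lo=1,mid=1 → [-5,-3,-1,-2,4,2,3,1]
arr[mid]=-3<-2: swap arr[1],arr[1]; lo=2,mid=2 → [-5,-3,-1,-2,4,2,3,1]
arr[mid]=-1>-2: swap arr[2],arr[5]; hi=4 → [-5,-3,2,-2,4,-1,3,1]
arr[mid]=2>-2: swap arr[2],arr[4]; hi=3 → [-5,-3,4,-2,2,-1,3,1]
arr[mid]=4>-2: swap arr[2],arr[3]; hi=2 → [-5,-3,-2,4,2,-1,3,1]
arr[mid]=-2=-2: mid=3
end: lo=2, hi=2; arr = [-5,-3,-2,4,2,-1,3,1]

[-5,-3,-2,4,2,-1,3,1]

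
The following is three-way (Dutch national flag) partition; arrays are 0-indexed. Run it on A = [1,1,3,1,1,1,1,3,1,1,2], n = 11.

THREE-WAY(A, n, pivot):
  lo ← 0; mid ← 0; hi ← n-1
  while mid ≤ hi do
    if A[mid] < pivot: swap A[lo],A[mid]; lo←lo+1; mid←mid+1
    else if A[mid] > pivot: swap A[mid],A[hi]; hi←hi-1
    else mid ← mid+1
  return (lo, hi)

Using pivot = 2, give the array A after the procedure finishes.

lo=0 mid=0 hi=10
1<2: swap(0,0), lo=1 mid=1 ⇒ [1,1,3,1,1,1,1,3,1,1,2]
1<2: swap(1,1), lo=2 mid=2 ⇒ [1,1,3,1,1,1,1,3,1,1,2]
3>2: swap(2,10), hi=9 ⇒ [1,1,2,1,1,1,1,3,1,1,3]
2=2: mid=3
1<2: swap(2,3), lo=3 mid=4 ⇒ [1,1,1,2,1,1,1,3,1,1,3]
1<2: swap(3,4), lo=4 mid=5 ⇒ [1,1,1,1,2,1,1,3,1,1,3]
1<2: swap(4,5), lo=5 mid=6 ⇒ [1,1,1,1,1,2,1,3,1,1,3]
1<2: swap(5,6), lo=6 mid=7 ⇒ [1,1,1,1,1,1,2,3,1,1,3]
3>2: swap(7,9), hi=8 ⇒ [1,1,1,1,1,1,2,1,1,3,3]
1<2: swap(6,7), lo=7 mid=8 ⇒ [1,1,1,1,1,1,1,2,1,3,3]
1<2: swap(7,8), lo=8 mid=9 ⇒ [1,1,1,1,1,1,1,1,2,3,3]
done. lo=8 hi=8; A=[1,1,1,1,1,1,1,1,2,3,3]

[1,1,1,1,1,1,1,1,2,3,3]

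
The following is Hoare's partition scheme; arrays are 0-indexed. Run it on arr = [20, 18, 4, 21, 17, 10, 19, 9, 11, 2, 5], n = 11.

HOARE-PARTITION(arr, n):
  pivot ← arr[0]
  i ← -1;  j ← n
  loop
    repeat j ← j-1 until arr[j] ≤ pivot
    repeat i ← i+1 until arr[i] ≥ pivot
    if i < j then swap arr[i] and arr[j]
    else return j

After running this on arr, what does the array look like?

pivot=20
j stops at 10 (5), i stops at 0 (20); swap ⇒ [5, 18, 4, 21, 17, 10, 19, 9, 11, 2, 20]
j stops at 9 (2), i stops at 3 (21); swap ⇒ [5, 18, 4, 2, 17, 10, 19, 9, 11, 21, 20]
j stops at 8, i stops at 9; i≥j ⇒ return 8. arr=[5, 18, 4, 2, 17, 10, 19, 9, 11, 21, 20]

[5, 18, 4, 2, 17, 10, 19, 9, 11, 21, 20]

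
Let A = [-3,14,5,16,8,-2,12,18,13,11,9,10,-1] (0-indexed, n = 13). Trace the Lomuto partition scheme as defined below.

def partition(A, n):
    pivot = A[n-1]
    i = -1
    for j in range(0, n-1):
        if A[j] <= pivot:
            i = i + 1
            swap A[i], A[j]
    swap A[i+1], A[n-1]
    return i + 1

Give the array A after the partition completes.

[-3,-2,-1,16,8,14,12,18,13,11,9,10,5]

pivot=-1, i=-1
j=0: -3≤-1, i=0, swap(0,0) ⇒ [-3,14,5,16,8,-2,12,18,13,11,9,10,-1]
j=1: 14>-1, skip
j=2: 5>-1, skip
j=3: 16>-1, skip
j=4: 8>-1, skip
j=5: -2≤-1, i=1, swap(1,5) ⇒ [-3,-2,5,16,8,14,12,18,13,11,9,10,-1]
j=6: 12>-1, skip
j=7: 18>-1, skip
j=8: 13>-1, skip
j=9: 11>-1, skip
j=10: 9>-1, skip
j=11: 10>-1, skip
swap(2,12) ⇒ [-3,-2,-1,16,8,14,12,18,13,11,9,10,5]; return 2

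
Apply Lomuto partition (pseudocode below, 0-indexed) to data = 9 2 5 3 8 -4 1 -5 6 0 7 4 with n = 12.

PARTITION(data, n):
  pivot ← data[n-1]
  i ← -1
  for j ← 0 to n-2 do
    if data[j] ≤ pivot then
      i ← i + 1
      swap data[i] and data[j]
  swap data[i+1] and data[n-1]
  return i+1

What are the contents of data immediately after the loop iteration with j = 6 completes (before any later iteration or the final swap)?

pivot = data[11] = 4; i = -1
j=0: data[0]=9 > 4 → no swap
j=1: data[1]=2 ≤ 4 → i=0, swap data[0],data[1] → 2 9 5 3 8 -4 1 -5 6 0 7 4
j=2: data[2]=5 > 4 → no swap
j=3: data[3]=3 ≤ 4 → i=1, swap data[1],data[3] → 2 3 5 9 8 -4 1 -5 6 0 7 4
j=4: data[4]=8 > 4 → no swap
j=5: data[5]=-4 ≤ 4 → i=2, swap data[2],data[5] → 2 3 -4 9 8 5 1 -5 6 0 7 4
j=6: data[6]=1 ≤ 4 → i=3, swap data[3],data[6] → 2 3 -4 1 8 5 9 -5 6 0 7 4
(after j=6) data = 2 3 -4 1 8 5 9 -5 6 0 7 4

2 3 -4 1 8 5 9 -5 6 0 7 4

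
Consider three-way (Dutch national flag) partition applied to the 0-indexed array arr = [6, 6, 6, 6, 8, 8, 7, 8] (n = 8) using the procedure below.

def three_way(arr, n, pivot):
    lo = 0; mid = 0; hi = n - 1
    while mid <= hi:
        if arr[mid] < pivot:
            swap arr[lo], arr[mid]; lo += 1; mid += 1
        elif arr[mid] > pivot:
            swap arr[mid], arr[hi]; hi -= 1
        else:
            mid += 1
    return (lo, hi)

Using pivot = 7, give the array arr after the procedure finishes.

pivot = 7; lo=0, mid=0, hi=7
arr[mid]=6<7: swap arr[0],arr[0]; lo=1,mid=1 → [6, 6, 6, 6, 8, 8, 7, 8]
arr[mid]=6<7: swap arr[1],arr[1]; lo=2,mid=2 → [6, 6, 6, 6, 8, 8, 7, 8]
arr[mid]=6<7: swap arr[2],arr[2]; lo=3,mid=3 → [6, 6, 6, 6, 8, 8, 7, 8]
arr[mid]=6<7: swap arr[3],arr[3]; lo=4,mid=4 → [6, 6, 6, 6, 8, 8, 7, 8]
arr[mid]=8>7: swap arr[4],arr[7]; hi=6 → [6, 6, 6, 6, 8, 8, 7, 8]
arr[mid]=8>7: swap arr[4],arr[6]; hi=5 → [6, 6, 6, 6, 7, 8, 8, 8]
arr[mid]=7=7: mid=5
arr[mid]=8>7: swap arr[5],arr[5]; hi=4 → [6, 6, 6, 6, 7, 8, 8, 8]
end: lo=4, hi=4; arr = [6, 6, 6, 6, 7, 8, 8, 8]

[6, 6, 6, 6, 7, 8, 8, 8]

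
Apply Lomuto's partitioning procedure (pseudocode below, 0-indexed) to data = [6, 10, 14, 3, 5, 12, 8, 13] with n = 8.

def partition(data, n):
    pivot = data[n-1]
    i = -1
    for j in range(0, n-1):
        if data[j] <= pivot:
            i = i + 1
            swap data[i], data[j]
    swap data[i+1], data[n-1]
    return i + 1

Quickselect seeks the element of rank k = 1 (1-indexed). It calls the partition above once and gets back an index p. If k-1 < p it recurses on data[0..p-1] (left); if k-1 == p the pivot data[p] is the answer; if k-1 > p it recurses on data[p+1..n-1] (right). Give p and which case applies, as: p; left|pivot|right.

pivot = data[7] = 13; i = -1
j=0: data[0]=6 ≤ 13 → i=0, swap data[0],data[0] (no change) → [6, 10, 14, 3, 5, 12, 8, 13]
j=1: data[1]=10 ≤ 13 → i=1, swap data[1],data[1] (no change) → [6, 10, 14, 3, 5, 12, 8, 13]
j=2: data[2]=14 > 13 → no swap
j=3: data[3]=3 ≤ 13 → i=2, swap data[2],data[3] → [6, 10, 3, 14, 5, 12, 8, 13]
j=4: data[4]=5 ≤ 13 → i=3, swap data[3],data[4] → [6, 10, 3, 5, 14, 12, 8, 13]
j=5: data[5]=12 ≤ 13 → i=4, swap data[4],data[5] → [6, 10, 3, 5, 12, 14, 8, 13]
j=6: data[6]=8 ≤ 13 → i=5, swap data[5],data[6] → [6, 10, 3, 5, 12, 8, 14, 13]
final swap data[6],data[7] → [6, 10, 3, 5, 12, 8, 13, 14]; return 6
p = 6; k-1 = 0 < 6 ⇒ left

6; left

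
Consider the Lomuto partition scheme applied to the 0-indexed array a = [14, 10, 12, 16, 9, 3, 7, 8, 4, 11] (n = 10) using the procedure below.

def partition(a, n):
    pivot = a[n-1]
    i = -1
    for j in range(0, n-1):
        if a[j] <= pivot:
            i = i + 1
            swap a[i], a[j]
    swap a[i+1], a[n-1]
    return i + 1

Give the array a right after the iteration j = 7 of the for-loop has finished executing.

[10, 9, 3, 7, 8, 12, 16, 14, 4, 11]

pivot=11, i=-1
j=0: 14>11, skip
j=1: 10≤11, i=0, swap(0,1) ⇒ [10, 14, 12, 16, 9, 3, 7, 8, 4, 11]
j=2: 12>11, skip
j=3: 16>11, skip
j=4: 9≤11, i=1, swap(1,4) ⇒ [10, 9, 12, 16, 14, 3, 7, 8, 4, 11]
j=5: 3≤11, i=2, swap(2,5) ⇒ [10, 9, 3, 16, 14, 12, 7, 8, 4, 11]
j=6: 7≤11, i=3, swap(3,6) ⇒ [10, 9, 3, 7, 14, 12, 16, 8, 4, 11]
j=7: 8≤11, i=4, swap(4,7) ⇒ [10, 9, 3, 7, 8, 12, 16, 14, 4, 11]
(after j=7) a = [10, 9, 3, 7, 8, 12, 16, 14, 4, 11]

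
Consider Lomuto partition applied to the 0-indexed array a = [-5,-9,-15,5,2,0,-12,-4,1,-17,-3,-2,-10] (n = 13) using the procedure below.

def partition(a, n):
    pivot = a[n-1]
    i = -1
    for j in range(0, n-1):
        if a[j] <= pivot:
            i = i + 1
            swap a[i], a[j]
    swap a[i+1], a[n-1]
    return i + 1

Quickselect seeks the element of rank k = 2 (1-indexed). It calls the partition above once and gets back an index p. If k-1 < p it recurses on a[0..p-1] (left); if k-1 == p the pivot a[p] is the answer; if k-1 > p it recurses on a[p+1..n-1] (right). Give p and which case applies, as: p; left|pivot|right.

3; left

pivot=-10, i=-1
j=0: -5>-10, skip
j=1: -9>-10, skip
j=2: -15≤-10, i=0, swap(0,2) ⇒ [-15,-9,-5,5,2,0,-12,-4,1,-17,-3,-2,-10]
j=3: 5>-10, skip
j=4: 2>-10, skip
j=5: 0>-10, skip
j=6: -12≤-10, i=1, swap(1,6) ⇒ [-15,-12,-5,5,2,0,-9,-4,1,-17,-3,-2,-10]
j=7: -4>-10, skip
j=8: 1>-10, skip
j=9: -17≤-10, i=2, swap(2,9) ⇒ [-15,-12,-17,5,2,0,-9,-4,1,-5,-3,-2,-10]
j=10: -3>-10, skip
j=11: -2>-10, skip
swap(3,12) ⇒ [-15,-12,-17,-10,2,0,-9,-4,1,-5,-3,-2,5]; return 3
p = 3; k-1 = 1 < 3 ⇒ left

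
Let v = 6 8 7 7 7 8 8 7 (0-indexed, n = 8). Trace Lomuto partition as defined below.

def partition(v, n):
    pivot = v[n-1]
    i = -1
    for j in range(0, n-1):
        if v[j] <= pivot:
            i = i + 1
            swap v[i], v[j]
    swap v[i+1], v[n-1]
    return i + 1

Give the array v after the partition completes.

pivot = v[7] = 7; i = -1
j=0: v[0]=6 ≤ 7 → i=0, swap v[0],v[0] (no change) → 6 8 7 7 7 8 8 7
j=1: v[1]=8 > 7 → no swap
j=2: v[2]=7 ≤ 7 → i=1, swap v[1],v[2] → 6 7 8 7 7 8 8 7
j=3: v[3]=7 ≤ 7 → i=2, swap v[2],v[3] → 6 7 7 8 7 8 8 7
j=4: v[4]=7 ≤ 7 → i=3, swap v[3],v[4] → 6 7 7 7 8 8 8 7
j=5: v[5]=8 > 7 → no swap
j=6: v[6]=8 > 7 → no swap
final swap v[4],v[7] → 6 7 7 7 7 8 8 8; return 4

6 7 7 7 7 8 8 8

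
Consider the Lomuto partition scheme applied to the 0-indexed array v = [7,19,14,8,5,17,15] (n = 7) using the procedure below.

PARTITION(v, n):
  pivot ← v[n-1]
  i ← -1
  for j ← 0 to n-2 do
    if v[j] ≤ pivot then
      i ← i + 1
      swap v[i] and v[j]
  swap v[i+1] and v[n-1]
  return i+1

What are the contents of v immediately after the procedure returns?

[7,14,8,5,15,17,19]

pivot = v[6] = 15; i = -1
j=0: v[0]=7 ≤ 15 → i=0, swap v[0],v[0] (no change) → [7,19,14,8,5,17,15]
j=1: v[1]=19 > 15 → no swap
j=2: v[2]=14 ≤ 15 → i=1, swap v[1],v[2] → [7,14,19,8,5,17,15]
j=3: v[3]=8 ≤ 15 → i=2, swap v[2],v[3] → [7,14,8,19,5,17,15]
j=4: v[4]=5 ≤ 15 → i=3, swap v[3],v[4] → [7,14,8,5,19,17,15]
j=5: v[5]=17 > 15 → no swap
final swap v[4],v[6] → [7,14,8,5,15,17,19]; return 4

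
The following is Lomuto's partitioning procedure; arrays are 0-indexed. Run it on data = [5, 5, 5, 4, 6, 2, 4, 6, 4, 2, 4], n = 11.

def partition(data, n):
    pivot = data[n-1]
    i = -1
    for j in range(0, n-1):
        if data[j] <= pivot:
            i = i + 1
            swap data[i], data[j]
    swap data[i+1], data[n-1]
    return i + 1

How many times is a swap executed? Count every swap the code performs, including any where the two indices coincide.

pivot = data[10] = 4; i = -1
j=0: data[0]=5 > 4 → no swap
j=1: data[1]=5 > 4 → no swap
j=2: data[2]=5 > 4 → no swap
j=3: data[3]=4 ≤ 4 → i=0, swap data[0],data[3] → [4, 5, 5, 5, 6, 2, 4, 6, 4, 2, 4]
j=4: data[4]=6 > 4 → no swap
j=5: data[5]=2 ≤ 4 → i=1, swap data[1],data[5] → [4, 2, 5, 5, 6, 5, 4, 6, 4, 2, 4]
j=6: data[6]=4 ≤ 4 → i=2, swap data[2],data[6] → [4, 2, 4, 5, 6, 5, 5, 6, 4, 2, 4]
j=7: data[7]=6 > 4 → no swap
j=8: data[8]=4 ≤ 4 → i=3, swap data[3],data[8] → [4, 2, 4, 4, 6, 5, 5, 6, 5, 2, 4]
j=9: data[9]=2 ≤ 4 → i=4, swap data[4],data[9] → [4, 2, 4, 4, 2, 5, 5, 6, 5, 6, 4]
final swap data[5],data[10] → [4, 2, 4, 4, 2, 4, 5, 6, 5, 6, 5]; return 5

6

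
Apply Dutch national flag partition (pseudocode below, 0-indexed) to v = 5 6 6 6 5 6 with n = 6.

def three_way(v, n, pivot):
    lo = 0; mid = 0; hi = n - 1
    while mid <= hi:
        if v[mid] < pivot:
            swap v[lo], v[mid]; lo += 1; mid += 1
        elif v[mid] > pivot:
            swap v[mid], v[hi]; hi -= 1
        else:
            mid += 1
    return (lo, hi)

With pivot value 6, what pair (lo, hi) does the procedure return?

(2, 5)

pivot = 6; lo=0, mid=0, hi=5
v[mid]=5<6: swap v[0],v[0]; lo=1,mid=1 → 5 6 6 6 5 6
v[mid]=6=6: mid=2
v[mid]=6=6: mid=3
v[mid]=6=6: mid=4
v[mid]=5<6: swap v[1],v[4]; lo=2,mid=5 → 5 5 6 6 6 6
v[mid]=6=6: mid=6
end: lo=2, hi=5; v = 5 5 6 6 6 6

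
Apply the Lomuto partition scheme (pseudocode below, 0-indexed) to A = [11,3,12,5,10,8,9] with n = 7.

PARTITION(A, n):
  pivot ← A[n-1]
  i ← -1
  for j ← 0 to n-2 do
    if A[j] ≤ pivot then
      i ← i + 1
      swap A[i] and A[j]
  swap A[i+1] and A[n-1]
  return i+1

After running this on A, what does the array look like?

pivot = A[6] = 9; i = -1
j=0: A[0]=11 > 9 → no swap
j=1: A[1]=3 ≤ 9 → i=0, swap A[0],A[1] → [3,11,12,5,10,8,9]
j=2: A[2]=12 > 9 → no swap
j=3: A[3]=5 ≤ 9 → i=1, swap A[1],A[3] → [3,5,12,11,10,8,9]
j=4: A[4]=10 > 9 → no swap
j=5: A[5]=8 ≤ 9 → i=2, swap A[2],A[5] → [3,5,8,11,10,12,9]
final swap A[3],A[6] → [3,5,8,9,10,12,11]; return 3

[3,5,8,9,10,12,11]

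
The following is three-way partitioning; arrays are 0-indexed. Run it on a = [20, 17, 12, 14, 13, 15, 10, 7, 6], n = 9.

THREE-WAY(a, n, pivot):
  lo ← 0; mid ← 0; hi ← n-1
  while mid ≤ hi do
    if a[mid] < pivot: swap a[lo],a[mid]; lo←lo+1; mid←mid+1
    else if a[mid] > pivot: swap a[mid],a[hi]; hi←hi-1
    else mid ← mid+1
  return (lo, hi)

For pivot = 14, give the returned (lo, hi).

lo=0 mid=0 hi=8
20>14: swap(0,8), hi=7 ⇒ [6, 17, 12, 14, 13, 15, 10, 7, 20]
6<14: swap(0,0), lo=1 mid=1 ⇒ [6, 17, 12, 14, 13, 15, 10, 7, 20]
17>14: swap(1,7), hi=6 ⇒ [6, 7, 12, 14, 13, 15, 10, 17, 20]
7<14: swap(1,1), lo=2 mid=2 ⇒ [6, 7, 12, 14, 13, 15, 10, 17, 20]
12<14: swap(2,2), lo=3 mid=3 ⇒ [6, 7, 12, 14, 13, 15, 10, 17, 20]
14=14: mid=4
13<14: swap(3,4), lo=4 mid=5 ⇒ [6, 7, 12, 13, 14, 15, 10, 17, 20]
15>14: swap(5,6), hi=5 ⇒ [6, 7, 12, 13, 14, 10, 15, 17, 20]
10<14: swap(4,5), lo=5 mid=6 ⇒ [6, 7, 12, 13, 10, 14, 15, 17, 20]
done. lo=5 hi=5; a=[6, 7, 12, 13, 10, 14, 15, 17, 20]

(5, 5)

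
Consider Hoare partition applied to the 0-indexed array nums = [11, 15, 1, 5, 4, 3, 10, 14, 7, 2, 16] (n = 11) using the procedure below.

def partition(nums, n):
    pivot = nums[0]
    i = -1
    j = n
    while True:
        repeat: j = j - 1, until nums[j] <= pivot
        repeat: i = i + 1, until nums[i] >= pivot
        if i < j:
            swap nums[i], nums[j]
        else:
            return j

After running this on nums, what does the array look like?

[2, 7, 1, 5, 4, 3, 10, 14, 15, 11, 16]

pivot = nums[0] = 11; i = -1, j = 11
j→9 (nums[9]=2≤11), i→0 (nums[0]=11≥11); i<j, swap → [2, 15, 1, 5, 4, 3, 10, 14, 7, 11, 16]
j→8 (nums[8]=7≤11), i→1 (nums[1]=15≥11); i<j, swap → [2, 7, 1, 5, 4, 3, 10, 14, 15, 11, 16]
j→6, i→7; i≥j, return j=6. nums = [2, 7, 1, 5, 4, 3, 10, 14, 15, 11, 16]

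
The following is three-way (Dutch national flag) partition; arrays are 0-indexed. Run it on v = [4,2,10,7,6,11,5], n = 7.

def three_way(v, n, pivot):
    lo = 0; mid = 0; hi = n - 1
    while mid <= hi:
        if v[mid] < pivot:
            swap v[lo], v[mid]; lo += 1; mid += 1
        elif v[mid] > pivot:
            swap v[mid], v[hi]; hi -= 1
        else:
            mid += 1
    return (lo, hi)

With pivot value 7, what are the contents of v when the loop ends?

lo=0 mid=0 hi=6
4<7: swap(0,0), lo=1 mid=1 ⇒ [4,2,10,7,6,11,5]
2<7: swap(1,1), lo=2 mid=2 ⇒ [4,2,10,7,6,11,5]
10>7: swap(2,6), hi=5 ⇒ [4,2,5,7,6,11,10]
5<7: swap(2,2), lo=3 mid=3 ⇒ [4,2,5,7,6,11,10]
7=7: mid=4
6<7: swap(3,4), lo=4 mid=5 ⇒ [4,2,5,6,7,11,10]
11>7: swap(5,5), hi=4 ⇒ [4,2,5,6,7,11,10]
done. lo=4 hi=4; v=[4,2,5,6,7,11,10]

[4,2,5,6,7,11,10]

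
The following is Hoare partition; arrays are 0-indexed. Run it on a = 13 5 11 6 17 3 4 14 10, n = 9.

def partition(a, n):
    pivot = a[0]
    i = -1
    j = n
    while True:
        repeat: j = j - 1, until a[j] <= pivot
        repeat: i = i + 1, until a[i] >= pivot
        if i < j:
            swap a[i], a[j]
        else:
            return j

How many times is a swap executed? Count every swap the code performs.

pivot=13
j stops at 8 (10), i stops at 0 (13); swap ⇒ 10 5 11 6 17 3 4 14 13
j stops at 6 (4), i stops at 4 (17); swap ⇒ 10 5 11 6 4 3 17 14 13
j stops at 5, i stops at 6; i≥j ⇒ return 5. a=10 5 11 6 4 3 17 14 13

2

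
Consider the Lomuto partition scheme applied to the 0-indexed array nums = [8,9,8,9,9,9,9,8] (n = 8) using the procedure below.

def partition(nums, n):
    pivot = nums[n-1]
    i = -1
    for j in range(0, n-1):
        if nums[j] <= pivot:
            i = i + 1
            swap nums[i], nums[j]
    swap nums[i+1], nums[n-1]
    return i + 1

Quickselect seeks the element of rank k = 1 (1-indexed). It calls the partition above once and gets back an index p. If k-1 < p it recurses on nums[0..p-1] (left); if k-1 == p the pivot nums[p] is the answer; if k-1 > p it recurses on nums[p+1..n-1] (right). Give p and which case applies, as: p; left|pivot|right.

2; left

pivot=8, i=-1
j=0: 8≤8, i=0, swap(0,0) ⇒ [8,9,8,9,9,9,9,8]
j=1: 9>8, skip
j=2: 8≤8, i=1, swap(1,2) ⇒ [8,8,9,9,9,9,9,8]
j=3: 9>8, skip
j=4: 9>8, skip
j=5: 9>8, skip
j=6: 9>8, skip
swap(2,7) ⇒ [8,8,8,9,9,9,9,9]; return 2
p = 2; k-1 = 0 < 2 ⇒ left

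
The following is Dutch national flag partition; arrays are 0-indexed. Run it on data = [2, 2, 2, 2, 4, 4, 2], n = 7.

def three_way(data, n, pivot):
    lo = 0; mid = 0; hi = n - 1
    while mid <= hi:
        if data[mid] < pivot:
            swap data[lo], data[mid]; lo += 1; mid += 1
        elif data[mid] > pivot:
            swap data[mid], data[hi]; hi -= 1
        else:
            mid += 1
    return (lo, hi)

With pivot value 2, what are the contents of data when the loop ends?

lo=0 mid=0 hi=6
2=2: mid=1
2=2: mid=2
2=2: mid=3
2=2: mid=4
4>2: swap(4,6), hi=5 ⇒ [2, 2, 2, 2, 2, 4, 4]
2=2: mid=5
4>2: swap(5,5), hi=4 ⇒ [2, 2, 2, 2, 2, 4, 4]
done. lo=0 hi=4; data=[2, 2, 2, 2, 2, 4, 4]

[2, 2, 2, 2, 2, 4, 4]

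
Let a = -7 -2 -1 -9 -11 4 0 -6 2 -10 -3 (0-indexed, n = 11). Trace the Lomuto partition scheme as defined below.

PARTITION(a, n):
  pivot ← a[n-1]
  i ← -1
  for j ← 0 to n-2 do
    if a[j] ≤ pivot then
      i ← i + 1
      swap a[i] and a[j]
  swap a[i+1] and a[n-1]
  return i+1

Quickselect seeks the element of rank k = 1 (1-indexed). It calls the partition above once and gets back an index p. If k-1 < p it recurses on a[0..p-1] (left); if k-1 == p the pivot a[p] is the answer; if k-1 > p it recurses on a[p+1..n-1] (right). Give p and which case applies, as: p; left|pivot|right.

pivot = a[10] = -3; i = -1
j=0: a[0]=-7 ≤ -3 → i=0, swap a[0],a[0] (no change) → -7 -2 -1 -9 -11 4 0 -6 2 -10 -3
j=1: a[1]=-2 > -3 → no swap
j=2: a[2]=-1 > -3 → no swap
j=3: a[3]=-9 ≤ -3 → i=1, swap a[1],a[3] → -7 -9 -1 -2 -11 4 0 -6 2 -10 -3
j=4: a[4]=-11 ≤ -3 → i=2, swap a[2],a[4] → -7 -9 -11 -2 -1 4 0 -6 2 -10 -3
j=5: a[5]=4 > -3 → no swap
j=6: a[6]=0 > -3 → no swap
j=7: a[7]=-6 ≤ -3 → i=3, swap a[3],a[7] → -7 -9 -11 -6 -1 4 0 -2 2 -10 -3
j=8: a[8]=2 > -3 → no swap
j=9: a[9]=-10 ≤ -3 → i=4, swap a[4],a[9] → -7 -9 -11 -6 -10 4 0 -2 2 -1 -3
final swap a[5],a[10] → -7 -9 -11 -6 -10 -3 0 -2 2 -1 4; return 5
p = 5; k-1 = 0 < 5 ⇒ left

5; left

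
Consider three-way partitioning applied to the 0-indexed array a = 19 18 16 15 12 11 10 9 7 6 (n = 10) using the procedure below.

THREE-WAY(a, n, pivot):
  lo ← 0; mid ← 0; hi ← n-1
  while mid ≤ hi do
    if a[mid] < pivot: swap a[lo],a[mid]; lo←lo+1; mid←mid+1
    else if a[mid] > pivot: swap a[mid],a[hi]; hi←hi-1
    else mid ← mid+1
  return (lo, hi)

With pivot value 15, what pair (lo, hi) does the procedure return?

pivot = 15; lo=0, mid=0, hi=9
a[mid]=19>15: swap a[0],a[9]; hi=8 → 6 18 16 15 12 11 10 9 7 19
a[mid]=6<15: swap a[0],a[0]; lo=1,mid=1 → 6 18 16 15 12 11 10 9 7 19
a[mid]=18>15: swap a[1],a[8]; hi=7 → 6 7 16 15 12 11 10 9 18 19
a[mid]=7<15: swap a[1],a[1]; lo=2,mid=2 → 6 7 16 15 12 11 10 9 18 19
a[mid]=16>15: swap a[2],a[7]; hi=6 → 6 7 9 15 12 11 10 16 18 19
a[mid]=9<15: swap a[2],a[2]; lo=3,mid=3 → 6 7 9 15 12 11 10 16 18 19
a[mid]=15=15: mid=4
a[mid]=12<15: swap a[3],a[4]; lo=4,mid=5 → 6 7 9 12 15 11 10 16 18 19
a[mid]=11<15: swap a[4],a[5]; lo=5,mid=6 → 6 7 9 12 11 15 10 16 18 19
a[mid]=10<15: swap a[5],a[6]; lo=6,mid=7 → 6 7 9 12 11 10 15 16 18 19
end: lo=6, hi=6; a = 6 7 9 12 11 10 15 16 18 19

(6, 6)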